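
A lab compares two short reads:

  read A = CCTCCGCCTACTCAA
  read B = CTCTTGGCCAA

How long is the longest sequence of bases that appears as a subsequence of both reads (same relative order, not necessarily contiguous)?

8

One common subsequence of length 8: C [1,1]; then C [2,3]; then T [3,5]; then G [6,7]; then C [11,8]; then C [13,9]; then A [14,10]; then A [15,11]. Since dp[15][11] = 8, nothing longer is possible.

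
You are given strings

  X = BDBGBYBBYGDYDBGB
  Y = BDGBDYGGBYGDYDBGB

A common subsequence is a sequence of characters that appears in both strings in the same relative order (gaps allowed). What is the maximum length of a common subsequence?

Pick B at X[1]=Y[1]; then D at X[2]=Y[2]; then G at X[4]=Y[3]; then B at X[5]=Y[4]; then Y at X[6]=Y[6]; then B at X[8]=Y[9]; then Y at X[9]=Y[10]; then G at X[10]=Y[11]; then D at X[11]=Y[12]; then Y at X[12]=Y[13]; then D at X[13]=Y[14]; then B at X[14]=Y[15]; then G at X[15]=Y[16]; then B at X[16]=Y[17]; all 14 characters appear in both, in order. The LCS DP gives dp[16][17] = 14, so this is optimal.

14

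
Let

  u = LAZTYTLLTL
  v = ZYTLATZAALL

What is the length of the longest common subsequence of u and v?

6

Match Z at u[3]=v[1], Y at u[5]=v[2], T at u[6]=v[3], L at u[7]=v[4], L at u[8]=v[10], L at u[10]=v[11] — 6 characters in the same relative order in both, and the DP table's final entry dp[10][11] is also 6, so no common subsequence is longer.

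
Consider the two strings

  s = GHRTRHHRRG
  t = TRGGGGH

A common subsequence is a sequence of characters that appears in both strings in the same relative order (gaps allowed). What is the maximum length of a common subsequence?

3

Let dp[i][j] be the LCS length of the first i characters of s and the first j characters of t. dp[i][j] = dp[i-1][j-1]+1 when the i-th and j-th characters match, else max(dp[i-1][j], dp[i][j-1]).
    ·  T  R  G  G  G  G  H
 ·  0  0  0  0  0  0  0  0
 G  0  0  0  1  1  1  1  1
 H  0  0  0  1  1  1  1  2
 R  0  0  1  1  1  1  1  2
 T  0  1  1  1  1  1  1  2
 R  0  1  2  2  2  2  2  2
 H  0  1  2  2  2  2  2  3
 H  0  1  2  2  2  2  2  3
 R  0  1  2  2  2  2  2  3
 R  0  1  2  2  2  2  2  3
 G  0  1  2  3  3  3  3  3
dp[10][7] = 3. One LCS (by backtracking along matches): TRH.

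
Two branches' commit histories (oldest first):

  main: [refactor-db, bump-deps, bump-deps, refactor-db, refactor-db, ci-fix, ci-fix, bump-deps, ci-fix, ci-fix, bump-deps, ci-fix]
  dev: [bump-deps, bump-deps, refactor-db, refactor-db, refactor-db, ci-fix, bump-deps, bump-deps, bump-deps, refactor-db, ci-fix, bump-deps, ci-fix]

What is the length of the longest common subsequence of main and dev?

Match bump-deps at main[2]=dev[1] → bump-deps at main[3]=dev[2] → refactor-db at main[4]=dev[4] → refactor-db at main[5]=dev[5] → ci-fix at main[6]=dev[6] → bump-deps at main[8]=dev[9] → ci-fix at main[10]=dev[11] → bump-deps at main[11]=dev[12] → ci-fix at main[12]=dev[13] — 9 commits in the same relative order in both, and the DP table's final entry dp[12][13] is also 9, so no common subsequence is longer.

9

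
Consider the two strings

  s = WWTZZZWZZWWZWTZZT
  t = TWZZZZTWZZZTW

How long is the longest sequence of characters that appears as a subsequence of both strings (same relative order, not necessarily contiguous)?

10

Match W [2,2] → Z [4,3] → Z [5,4] → Z [6,5] → Z [8,6] → W [11,8] → Z [12,9] → Z [15,10] → Z [16,11] → T [17,12] — 10 characters in the same relative order in both, and the DP table's final entry dp[17][13] is also 10, so no common subsequence is longer.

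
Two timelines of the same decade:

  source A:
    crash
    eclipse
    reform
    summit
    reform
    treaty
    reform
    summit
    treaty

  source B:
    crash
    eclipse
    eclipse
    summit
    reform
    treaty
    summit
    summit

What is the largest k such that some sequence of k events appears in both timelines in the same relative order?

6

Match crash [1,1], eclipse [2,3], summit [4,4], reform [5,5], treaty [6,6], summit [8,8] — 6 events in the same relative order in both. dp[9][8] = 6 confirms this is the maximum.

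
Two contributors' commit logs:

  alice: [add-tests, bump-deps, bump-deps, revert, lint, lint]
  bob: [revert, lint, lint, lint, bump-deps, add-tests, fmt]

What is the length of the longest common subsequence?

3

Match revert at alice[4]=bob[1] → lint at alice[5]=bob[3] → lint at alice[6]=bob[4] — 3 commits in the same relative order in both. dp[6][7] = 3 confirms this is the maximum.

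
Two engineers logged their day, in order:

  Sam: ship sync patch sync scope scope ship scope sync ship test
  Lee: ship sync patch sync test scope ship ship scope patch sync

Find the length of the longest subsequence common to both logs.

Match ship [1,1], then sync [2,2], then patch [3,3], then sync [4,4], then scope [5,6], then ship [7,8], then scope [8,9], then sync [9,11] — 8 tasks in the same relative order in both. Since dp[11][11] = 8, nothing longer is possible.

8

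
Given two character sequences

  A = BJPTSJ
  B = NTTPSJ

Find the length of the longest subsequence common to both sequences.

3

Let dp[i][j] be the LCS length of the first i characters of A and the first j characters of B. dp[i][j] = dp[i-1][j-1]+1 when the i-th and j-th characters match, else max(dp[i-1][j], dp[i][j-1]).
    ·  N  T  T  P  S  J
 ·  0  0  0  0  0  0  0
 B  0  0  0  0  0  0  0
 J  0  0  0  0  0  0  1
 P  0  0  0  0  1  1  1
 T  0  0  1  1  1  1  1
 S  0  0  1  1  1  2  2
 J  0  0  1  1  1  2  3
dp[6][6] = 3. One LCS (by backtracking along matches): PSJ.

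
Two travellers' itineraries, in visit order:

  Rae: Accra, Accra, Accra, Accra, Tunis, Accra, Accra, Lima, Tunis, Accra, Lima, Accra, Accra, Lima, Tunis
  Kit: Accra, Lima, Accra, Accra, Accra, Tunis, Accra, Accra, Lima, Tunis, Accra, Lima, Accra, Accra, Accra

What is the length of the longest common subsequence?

Match Accra [1,1]; then Accra [2,3]; then Accra [3,4]; then Accra [4,5]; then Tunis [5,6]; then Accra [6,7]; then Accra [7,8]; then Lima [8,9]; then Tunis [9,10]; then Accra [10,11]; then Lima [11,12]; then Accra [12,14]; then Accra [13,15] — 13 stops in the same relative order in both, and the DP table's final entry dp[15][15] is also 13, so no common subsequence is longer.

13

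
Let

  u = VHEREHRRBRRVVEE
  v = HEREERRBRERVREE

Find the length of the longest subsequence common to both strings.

One common subsequence of length 12: H (u #2, v #1), then E (u #3, v #2), then R (u #4, v #3), then E (u #5, v #5), then R (u #7, v #6), then R (u #8, v #7), then B (u #9, v #8), then R (u #10, v #9), then R (u #11, v #11), then V (u #12, v #12), then E (u #14, v #14), then E (u #15, v #15), and the DP table's final entry dp[15][15] is also 12, so no common subsequence is longer.

12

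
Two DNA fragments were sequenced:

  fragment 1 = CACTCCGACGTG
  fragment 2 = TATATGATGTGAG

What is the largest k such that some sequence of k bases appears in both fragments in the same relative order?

7

Match A (fragment 1 #2, fragment 2 #4), then T (fragment 1 #4, fragment 2 #5), then G (fragment 1 #7, fragment 2 #6), then A (fragment 1 #8, fragment 2 #7), then G (fragment 1 #10, fragment 2 #9), then T (fragment 1 #11, fragment 2 #10), then G (fragment 1 #12, fragment 2 #13) — 7 bases in the same relative order in both. Since dp[12][13] = 7, nothing longer is possible.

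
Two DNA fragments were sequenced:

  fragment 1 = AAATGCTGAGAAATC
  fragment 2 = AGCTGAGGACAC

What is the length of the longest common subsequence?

Match A [3,1], then G [5,2], then C [6,3], then T [7,4], then G [8,5], then A [9,6], then G [10,8], then A [11,9], then A [13,11], then C [15,12] — 10 bases in the same relative order in both. dp[15][12] = 10 confirms this is the maximum.

10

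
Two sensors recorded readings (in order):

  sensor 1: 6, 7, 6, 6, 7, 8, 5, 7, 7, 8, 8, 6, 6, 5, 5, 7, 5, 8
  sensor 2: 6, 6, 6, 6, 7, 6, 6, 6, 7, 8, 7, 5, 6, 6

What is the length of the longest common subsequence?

Pick 6 at sensor 1[1]=sensor 2[4]; then 7 at sensor 1[2]=sensor 2[5]; then 6 at sensor 1[3]=sensor 2[7]; then 6 at sensor 1[4]=sensor 2[8]; then 7 at sensor 1[5]=sensor 2[9]; then 8 at sensor 1[6]=sensor 2[10]; then 5 at sensor 1[7]=sensor 2[12]; then 6 at sensor 1[12]=sensor 2[13]; then 6 at sensor 1[13]=sensor 2[14]; all 9 values appear in both, in order. The LCS DP gives dp[18][14] = 9, so this is optimal.

9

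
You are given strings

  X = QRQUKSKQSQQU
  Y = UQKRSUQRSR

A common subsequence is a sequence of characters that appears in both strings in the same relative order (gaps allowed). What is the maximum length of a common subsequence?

Let dp[i][j] be the LCS length of the first i characters of X and the first j characters of Y. dp[i][j] = dp[i-1][j-1]+1 when the i-th and j-th characters match, else max(dp[i-1][j], dp[i][j-1]).
    ·  U  Q  K  R  S  U  Q  R  S  R
 ·  0  0  0  0  0  0  0  0  0  0  0
 Q  0  0  1  1  1  1  1  1  1  1  1
 R  0  0  1  1  2  2  2  2  2  2  2
 Q  0  0  1  1  2  2  2  3  3  3  3
 U  0  1  1  1  2  2  3  3  3  3  3
 K  0  1  1  2  2  2  3  3  3  3  3
 S  0  1  1  2  2  3  3  3  3  4  4
 K  0  1  1  2  2  3  3  3  3  4  4
 Q  0  1  2  2  2  3  3  4  4  4  4
 S  0  1  2  2  2  3  3  4  4  5  5
 Q  0  1  2  2  2  3  3  4  4  5  5
 Q  0  1  2  2  2  3  3  4  4  5  5
 U  0  1  2  2  2  3  4  4  4  5  5
dp[12][10] = 5. One LCS (by backtracking along matches): QRUQS.

5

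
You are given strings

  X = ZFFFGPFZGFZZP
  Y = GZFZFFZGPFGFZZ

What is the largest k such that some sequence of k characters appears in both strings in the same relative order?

Pick Z [1,2] → F [2,3] → F [3,5] → F [4,6] → G [5,8] → P [6,9] → F [7,10] → G [9,11] → F [10,12] → Z [11,13] → Z [12,14]; all 11 characters appear in both, in order. Since dp[13][14] = 11, nothing longer is possible.

11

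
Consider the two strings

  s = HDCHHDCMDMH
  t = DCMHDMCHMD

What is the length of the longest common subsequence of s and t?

Match D [2,1], C [3,2], H [5,4], D [6,5], C [7,7], M [8,9], D [9,10] — 7 characters in the same relative order in both. Since dp[11][10] = 7, nothing longer is possible.

7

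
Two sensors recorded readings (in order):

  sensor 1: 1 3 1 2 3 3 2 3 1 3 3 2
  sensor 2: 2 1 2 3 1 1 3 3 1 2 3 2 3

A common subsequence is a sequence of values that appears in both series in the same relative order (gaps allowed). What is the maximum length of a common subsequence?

One common subsequence of length 8: 1 at sensor 1[1]=sensor 2[2]; then 3 at sensor 1[2]=sensor 2[4]; then 1 at sensor 1[3]=sensor 2[6]; then 3 at sensor 1[5]=sensor 2[7]; then 3 at sensor 1[6]=sensor 2[8]; then 2 at sensor 1[7]=sensor 2[10]; then 3 at sensor 1[8]=sensor 2[11]; then 3 at sensor 1[11]=sensor 2[13]. dp[12][13] = 8 confirms this is the maximum.

8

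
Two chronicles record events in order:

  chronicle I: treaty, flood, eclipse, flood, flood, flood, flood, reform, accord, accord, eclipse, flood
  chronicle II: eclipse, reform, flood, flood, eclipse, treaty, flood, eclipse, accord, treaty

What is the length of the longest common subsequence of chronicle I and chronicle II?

One common subsequence of length 5: eclipse (chronicle I #3, chronicle II #1), then flood (chronicle I #4, chronicle II #3), then flood (chronicle I #5, chronicle II #4), then flood (chronicle I #6, chronicle II #7), then accord (chronicle I #9, chronicle II #9), and the DP table's final entry dp[12][10] is also 5, so no common subsequence is longer.

5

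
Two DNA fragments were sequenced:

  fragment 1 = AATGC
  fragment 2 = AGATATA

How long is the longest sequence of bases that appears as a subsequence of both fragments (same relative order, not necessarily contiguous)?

Let dp[i][j] be the LCS length of the first i bases of fragment 1 and the first j bases of fragment 2. dp[i][j] = dp[i-1][j-1]+1 when the i-th and j-th bases match, else max(dp[i-1][j], dp[i][j-1]).
    ·  A  G  A  T  A  T  A
 ·  0  0  0  0  0  0  0  0
 A  0  1  1  1  1  1  1  1
 A  0  1  1  2  2  2  2  2
 T  0  1  1  2  3  3  3  3
 G  0  1  2  2  3  3  3  3
 C  0  1  2  2  3  3  3  3
dp[5][7] = 3. One LCS (by backtracking along matches): AAT.

3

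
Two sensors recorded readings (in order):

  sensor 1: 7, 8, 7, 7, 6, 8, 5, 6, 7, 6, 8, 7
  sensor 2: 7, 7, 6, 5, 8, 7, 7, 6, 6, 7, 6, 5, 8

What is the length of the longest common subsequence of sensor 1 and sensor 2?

9

Match 7 (sensor 1 #1, sensor 2 #2), 8 (sensor 1 #2, sensor 2 #5), 7 (sensor 1 #3, sensor 2 #6), 7 (sensor 1 #4, sensor 2 #7), 6 (sensor 1 #5, sensor 2 #8), 6 (sensor 1 #8, sensor 2 #9), 7 (sensor 1 #9, sensor 2 #10), 6 (sensor 1 #10, sensor 2 #11), 8 (sensor 1 #11, sensor 2 #13) — 9 values in the same relative order in both. dp[12][13] = 9 confirms this is the maximum.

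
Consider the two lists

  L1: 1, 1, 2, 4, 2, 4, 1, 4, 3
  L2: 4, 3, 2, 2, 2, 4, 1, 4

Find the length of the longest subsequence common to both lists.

5

Pick 2 (L1 #3, L2 #4); then 2 (L1 #5, L2 #5); then 4 (L1 #6, L2 #6); then 1 (L1 #7, L2 #7); then 4 (L1 #8, L2 #8); all 5 values appear in both, in order. The LCS DP gives dp[9][8] = 5, so this is optimal.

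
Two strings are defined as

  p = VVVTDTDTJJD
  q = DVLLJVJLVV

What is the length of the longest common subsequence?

3

Taking V [1,6], then V [2,9], then V [3,10] gives a common subsequence of length 3, and the DP table's final entry dp[11][10] is also 3, so no common subsequence is longer.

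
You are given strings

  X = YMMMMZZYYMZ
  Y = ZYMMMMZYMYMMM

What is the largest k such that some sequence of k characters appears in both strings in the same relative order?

Let dp[i][j] be the LCS length of the first i characters of X and the first j characters of Y. dp[i][j] = dp[i-1][j-1]+1 when the i-th and j-th characters match, else max(dp[i-1][j], dp[i][j-1]).
    ·  Z  Y  M  M  M  M  Z  Y  M  Y  M  M  M
 ·  0  0  0  0  0  0  0  0  0  0  0  0  0  0
 Y  0  0  1  1  1  1  1  1  1  1  1  1  1  1
 M  0  0  1  2  2  2  2  2  2  2  2  2  2  2
 M  0  0  1  2  3  3  3  3  3  3  3  3  3  3
 M  0  0  1  2  3  4  4  4  4  4  4  4  4  4
 M  0  0  1  2  3  4  5  5  5  5  5  5  5  5
 Z  0  1  1  2  3  4  5  6  6  6  6  6  6  6
 Z  0  1  1  2  3  4  5  6  6  6  6  6  6  6
 Y  0  1  2  2  3  4  5  6  7  7  7  7  7  7
 Y  0  1  2  2  3  4  5  6  7  7  8  8  8  8
 M  0  1  2  3  3  4  5  6  7  8  8  9  9  9
 Z  0  1  2  3  3  4  5  6  7  8  8  9  9  9
dp[11][13] = 9. One LCS (by backtracking along matches): YMMMMZYYM.

9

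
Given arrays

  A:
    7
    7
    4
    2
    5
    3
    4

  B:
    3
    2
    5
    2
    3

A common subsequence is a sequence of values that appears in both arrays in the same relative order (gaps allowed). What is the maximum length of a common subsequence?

Taking 2 (A #4, B #2), 5 (A #5, B #3), 3 (A #6, B #5) gives a common subsequence of length 3, and the DP table's final entry dp[7][5] is also 3, so no common subsequence is longer.

3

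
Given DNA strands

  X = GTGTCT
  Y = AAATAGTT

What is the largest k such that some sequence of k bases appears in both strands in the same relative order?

Let dp[i][j] be the LCS length of the first i bases of X and the first j bases of Y. dp[i][j] = dp[i-1][j-1]+1 when the i-th and j-th bases match, else max(dp[i-1][j], dp[i][j-1]).
    ·  A  A  A  T  A  G  T  T
 ·  0  0  0  0  0  0  0  0  0
 G  0  0  0  0  0  0  1  1  1
 T  0  0  0  0  1  1  1  2  2
 G  0  0  0  0  1  1  2  2  2
 T  0  0  0  0  1  1  2  3  3
 C  0  0  0  0  1  1  2  3  3
 T  0  0  0  0  1  1  2  3  4
dp[6][8] = 4. One LCS (by backtracking along matches): TGTT.

4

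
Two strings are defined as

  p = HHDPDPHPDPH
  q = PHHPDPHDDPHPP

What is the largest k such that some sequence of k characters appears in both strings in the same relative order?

9

Let dp[i][j] be the LCS length of the first i characters of p and the first j characters of q. dp[i][j] = dp[i-1][j-1]+1 when the i-th and j-th characters match, else max(dp[i-1][j], dp[i][j-1]).
    ·  P  H  H  P  D  P  H  D  D  P  H  P  P
 ·  0  0  0  0  0  0  0  0  0  0  0  0  0  0
 H  0  0  1  1  1  1  1  1  1  1  1  1  1  1
 H  0  0  1  2  2  2  2  2  2  2  2  2  2  2
 D  0  0  1  2  2  3  3  3  3  3  3  3  3  3
 P  0  1  1  2  3  3  4  4  4  4  4  4  4  4
 D  0  1  1  2  3  4  4  4  5  5  5  5  5  5
 P  0  1  1  2  3  4  5  5  5  5  6  6  6  6
 H  0  1  2  2  3  4  5  6  6  6  6  7  7  7
 P  0  1  2  2  3  4  5  6  6  6  7  7  8  8
 D  0  1  2  2  3  4  5  6  7  7  7  7  8  8
 P  0  1  2  2  3  4  5  6  7  7  8  8  8  9
 H  0  1  2  3  3  4  5  6  7  7  8  9  9  9
dp[11][13] = 9. One LCS (by backtracking along matches): HHDPDPHPP.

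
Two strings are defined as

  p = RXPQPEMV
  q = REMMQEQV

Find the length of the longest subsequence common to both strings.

Pick R (p #1, q #1) → Q (p #4, q #5) → E (p #6, q #6) → V (p #8, q #8); all 4 characters appear in both, in order. Since dp[8][8] = 4, nothing longer is possible.

4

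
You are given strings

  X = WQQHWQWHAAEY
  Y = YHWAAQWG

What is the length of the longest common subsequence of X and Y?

4

One common subsequence of length 4: H [4,2], W [5,3], Q [6,6], W [7,7]. Since dp[12][8] = 4, nothing longer is possible.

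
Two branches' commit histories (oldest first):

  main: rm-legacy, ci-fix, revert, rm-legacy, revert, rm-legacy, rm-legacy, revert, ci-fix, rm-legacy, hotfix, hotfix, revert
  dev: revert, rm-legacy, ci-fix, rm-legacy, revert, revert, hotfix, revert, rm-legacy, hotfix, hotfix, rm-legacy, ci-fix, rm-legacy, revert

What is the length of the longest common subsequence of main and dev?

9

Pick rm-legacy (main #1, dev #2); then ci-fix (main #2, dev #3); then revert (main #3, dev #6); then revert (main #5, dev #8); then rm-legacy (main #6, dev #9); then rm-legacy (main #7, dev #12); then ci-fix (main #9, dev #13); then rm-legacy (main #10, dev #14); then revert (main #13, dev #15); all 9 commits appear in both, in order. dp[13][15] = 9 confirms this is the maximum.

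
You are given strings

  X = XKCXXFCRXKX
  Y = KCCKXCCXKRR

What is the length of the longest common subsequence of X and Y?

6

Let dp[i][j] be the LCS length of the first i characters of X and the first j characters of Y. dp[i][j] = dp[i-1][j-1]+1 when the i-th and j-th characters match, else max(dp[i-1][j], dp[i][j-1]).
    ·  K  C  C  K  X  C  C  X  K  R  R
 ·  0  0  0  0  0  0  0  0  0  0  0  0
 X  0  0  0  0  0  1  1  1  1  1  1  1
 K  0  1  1  1  1  1  1  1  1  2  2  2
 C  0  1  2  2  2  2  2  2  2  2  2  2
 X  0  1  2  2  2  3  3  3  3  3  3  3
 X  0  1  2  2  2  3  3  3  4  4  4  4
 F  0  1  2  2  2  3  3  3  4  4  4  4
 C  0  1  2  3  3  3  4  4  4  4  4  4
 R  0  1  2  3  3  3  4  4  4  4  5  5
 X  0  1  2  3  3  4  4  4  5  5  5  5
 K  0  1  2  3  4  4  4  4  5  6  6  6
 X  0  1  2  3  4  5  5  5  5  6  6  6
dp[11][11] = 6. One LCS (by backtracking along matches): KCXCXK.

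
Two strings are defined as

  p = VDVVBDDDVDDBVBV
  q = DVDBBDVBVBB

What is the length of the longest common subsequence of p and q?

8

One common subsequence of length 8: V (p #1, q #2) → D (p #2, q #3) → B (p #5, q #5) → D (p #8, q #6) → V (p #9, q #7) → B (p #12, q #8) → V (p #13, q #9) → B (p #14, q #11). Since dp[15][11] = 8, nothing longer is possible.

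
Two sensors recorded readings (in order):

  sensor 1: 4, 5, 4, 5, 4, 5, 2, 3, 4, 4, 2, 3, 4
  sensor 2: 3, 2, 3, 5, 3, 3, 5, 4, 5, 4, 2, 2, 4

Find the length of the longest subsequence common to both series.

7

Match 5 [2,7] → 4 [3,8] → 5 [4,9] → 4 [5,10] → 2 [7,11] → 2 [11,12] → 4 [13,13] — 7 values in the same relative order in both. Since dp[13][13] = 7, nothing longer is possible.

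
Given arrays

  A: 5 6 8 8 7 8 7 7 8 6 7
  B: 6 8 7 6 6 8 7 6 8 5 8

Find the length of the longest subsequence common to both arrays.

Match 6 [2,1], 8 [3,2], 8 [4,6], 7 [5,7], 8 [6,9], 8 [9,11] — 6 values in the same relative order in both. Since dp[11][11] = 6, nothing longer is possible.

6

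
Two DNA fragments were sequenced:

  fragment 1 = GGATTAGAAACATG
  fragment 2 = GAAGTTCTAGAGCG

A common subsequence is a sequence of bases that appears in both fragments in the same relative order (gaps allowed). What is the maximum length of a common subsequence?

One common subsequence of length 9: G (fragment 1 #1, fragment 2 #1) → G (fragment 1 #2, fragment 2 #4) → T (fragment 1 #4, fragment 2 #6) → T (fragment 1 #5, fragment 2 #8) → A (fragment 1 #6, fragment 2 #9) → G (fragment 1 #7, fragment 2 #10) → A (fragment 1 #8, fragment 2 #11) → C (fragment 1 #11, fragment 2 #13) → G (fragment 1 #14, fragment 2 #14). The LCS DP gives dp[14][14] = 9, so this is optimal.

9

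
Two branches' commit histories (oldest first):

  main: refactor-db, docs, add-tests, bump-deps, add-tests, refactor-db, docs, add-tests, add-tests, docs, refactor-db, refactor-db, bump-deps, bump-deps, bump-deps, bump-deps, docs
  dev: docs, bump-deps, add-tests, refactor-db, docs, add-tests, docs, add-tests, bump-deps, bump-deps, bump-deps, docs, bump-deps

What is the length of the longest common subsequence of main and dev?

11

One common subsequence of length 11: docs (main #2, dev #1), bump-deps (main #4, dev #2), add-tests (main #5, dev #3), refactor-db (main #6, dev #4), docs (main #7, dev #5), add-tests (main #8, dev #6), add-tests (main #9, dev #8), bump-deps (main #13, dev #9), bump-deps (main #14, dev #10), bump-deps (main #15, dev #11), bump-deps (main #16, dev #13). The LCS DP gives dp[17][13] = 11, so this is optimal.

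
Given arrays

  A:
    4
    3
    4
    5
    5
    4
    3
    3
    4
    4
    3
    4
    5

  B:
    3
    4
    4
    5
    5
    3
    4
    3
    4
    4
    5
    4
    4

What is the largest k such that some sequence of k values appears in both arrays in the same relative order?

Match 4 at A[1]=B[2], then 4 at A[3]=B[3], then 5 at A[4]=B[4], then 5 at A[5]=B[5], then 4 at A[6]=B[7], then 3 at A[7]=B[8], then 4 at A[9]=B[10], then 4 at A[10]=B[12], then 4 at A[12]=B[13] — 9 values in the same relative order in both, and the DP table's final entry dp[13][13] is also 9, so no common subsequence is longer.

9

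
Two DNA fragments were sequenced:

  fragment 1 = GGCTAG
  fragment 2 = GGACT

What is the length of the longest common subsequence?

4

Let dp[i][j] be the LCS length of the first i bases of fragment 1 and the first j bases of fragment 2. dp[i][j] = dp[i-1][j-1]+1 when the i-th and j-th bases match, else max(dp[i-1][j], dp[i][j-1]).
    ·  G  G  A  C  T
 ·  0  0  0  0  0  0
 G  0  1  1  1  1  1
 G  0  1  2  2  2  2
 C  0  1  2  2  3  3
 T  0  1  2  2  3  4
 A  0  1  2  3  3  4
 G  0  1  2  3  3  4
dp[6][5] = 4. One LCS (by backtracking along matches): GGCT.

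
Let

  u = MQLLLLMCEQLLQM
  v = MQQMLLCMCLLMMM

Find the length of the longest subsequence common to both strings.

Match M [1,1]; then Q [2,3]; then L [3,5]; then L [4,6]; then M [7,8]; then C [8,9]; then L [11,10]; then L [12,11]; then M [14,14] — 9 characters in the same relative order in both. Since dp[14][14] = 9, nothing longer is possible.

9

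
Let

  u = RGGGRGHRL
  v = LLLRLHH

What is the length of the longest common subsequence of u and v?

2

Let dp[i][j] be the LCS length of the first i characters of u and the first j characters of v. dp[i][j] = dp[i-1][j-1]+1 when the i-th and j-th characters match, else max(dp[i-1][j], dp[i][j-1]).
    ·  L  L  L  R  L  H  H
 ·  0  0  0  0  0  0  0  0
 R  0  0  0  0  1  1  1  1
 G  0  0  0  0  1  1  1  1
 G  0  0  0  0  1  1  1  1
 G  0  0  0  0  1  1  1  1
 R  0  0  0  0  1  1  1  1
 G  0  0  0  0  1  1  1  1
 H  0  0  0  0  1  1  2  2
 R  0  0  0  0  1  1  2  2
 L  0  1  1  1  1  2  2  2
dp[9][7] = 2. One LCS (by backtracking along matches): RH.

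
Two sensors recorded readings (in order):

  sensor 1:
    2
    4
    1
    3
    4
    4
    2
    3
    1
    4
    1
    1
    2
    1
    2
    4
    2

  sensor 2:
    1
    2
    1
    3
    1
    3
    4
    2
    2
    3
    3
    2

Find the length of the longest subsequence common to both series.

Match 2 at sensor 1[1]=sensor 2[2]; then 1 at sensor 1[3]=sensor 2[3]; then 3 at sensor 1[4]=sensor 2[4]; then 3 at sensor 1[8]=sensor 2[6]; then 4 at sensor 1[10]=sensor 2[7]; then 2 at sensor 1[13]=sensor 2[8]; then 2 at sensor 1[15]=sensor 2[9]; then 2 at sensor 1[17]=sensor 2[12] — 8 values in the same relative order in both. dp[17][12] = 8 confirms this is the maximum.

8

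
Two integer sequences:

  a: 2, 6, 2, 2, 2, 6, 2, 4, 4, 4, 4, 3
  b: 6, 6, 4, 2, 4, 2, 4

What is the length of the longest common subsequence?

Let dp[i][j] be the LCS length of the first i values of a and the first j values of b. dp[i][j] = dp[i-1][j-1]+1 when the i-th and j-th values match, else max(dp[i-1][j], dp[i][j-1]).
    ·  6  6  4  2  4  2  4
 ·  0  0  0  0  0  0  0  0
 2  0  0  0  0  1  1  1  1
 6  0  1  1  1  1  1  1  1
 2  0  1  1  1  2  2  2  2
 2  0  1  1  1  2  2  3  3
 2  0  1  1  1  2  2  3  3
 6  0  1  2  2  2  2  3  3
 2  0  1  2  2  3  3  3  3
 4  0  1  2  3  3  4  4  4
 4  0  1  2  3  3  4  4  5
 4  0  1  2  3  3  4  4  5
 4  0  1  2  3  3  4  4  5
 3  0  1  2  3  3  4  4  5
dp[12][7] = 5. One LCS (by backtracking along matches): 6, 6, 2, 4, 4.

5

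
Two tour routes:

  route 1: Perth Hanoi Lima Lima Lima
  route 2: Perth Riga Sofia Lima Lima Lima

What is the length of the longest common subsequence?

4

Pick Perth at route 1[1]=route 2[1]; then Lima at route 1[3]=route 2[4]; then Lima at route 1[4]=route 2[5]; then Lima at route 1[5]=route 2[6]; all 4 stops appear in both, in order. The LCS DP gives dp[5][6] = 4, so this is optimal.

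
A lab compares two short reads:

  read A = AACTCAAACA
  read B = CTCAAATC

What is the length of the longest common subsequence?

7

Taking C (read A #3, read B #1), then T (read A #4, read B #2), then C (read A #5, read B #3), then A (read A #6, read B #4), then A (read A #7, read B #5), then A (read A #8, read B #6), then C (read A #9, read B #8) gives a common subsequence of length 7. Since dp[10][8] = 7, nothing longer is possible.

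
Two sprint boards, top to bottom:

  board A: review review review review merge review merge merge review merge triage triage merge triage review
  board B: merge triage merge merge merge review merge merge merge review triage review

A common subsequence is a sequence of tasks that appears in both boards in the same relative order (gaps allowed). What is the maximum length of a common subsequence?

Taking merge [5,3]; then merge [7,4]; then merge [8,5]; then review [9,6]; then merge [10,8]; then merge [13,9]; then triage [14,11]; then review [15,12] gives a common subsequence of length 8, and the DP table's final entry dp[15][12] is also 8, so no common subsequence is longer.

8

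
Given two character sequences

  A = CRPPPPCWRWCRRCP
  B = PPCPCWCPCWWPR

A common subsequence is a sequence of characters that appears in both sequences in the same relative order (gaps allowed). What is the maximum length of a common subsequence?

Taking P (A #3, B #1), P (A #4, B #2), P (A #5, B #4), P (A #6, B #8), C (A #7, B #9), W (A #8, B #10), W (A #10, B #11), R (A #13, B #13) gives a common subsequence of length 8. dp[15][13] = 8 confirms this is the maximum.

8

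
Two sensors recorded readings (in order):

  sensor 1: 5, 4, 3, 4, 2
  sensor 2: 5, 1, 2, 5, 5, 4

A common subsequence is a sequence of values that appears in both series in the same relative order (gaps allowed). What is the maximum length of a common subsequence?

Taking 5 at sensor 1[1]=sensor 2[5]; then 4 at sensor 1[4]=sensor 2[6] gives a common subsequence of length 2, and the DP table's final entry dp[5][6] is also 2, so no common subsequence is longer.

2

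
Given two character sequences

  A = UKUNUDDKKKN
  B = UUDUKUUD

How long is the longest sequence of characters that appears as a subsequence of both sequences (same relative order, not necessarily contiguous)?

5

Let dp[i][j] be the LCS length of the first i characters of A and the first j characters of B. dp[i][j] = dp[i-1][j-1]+1 when the i-th and j-th characters match, else max(dp[i-1][j], dp[i][j-1]).
    ·  U  U  D  U  K  U  U  D
 ·  0  0  0  0  0  0  0  0  0
 U  0  1  1  1  1  1  1  1  1
 K  0  1  1  1  1  2  2  2  2
 U  0  1  2  2  2  2  3  3  3
 N  0  1  2  2  2  2  3  3  3
 U  0  1  2  2  3  3  3  4  4
 D  0  1  2  3  3  3  3  4  5
 D  0  1  2  3  3  3  3  4  5
 K  0  1  2  3  3  4  4  4  5
 K  0  1  2  3  3  4  4  4  5
 K  0  1  2  3  3  4  4  4  5
 N  0  1  2  3  3  4  4  4  5
dp[11][8] = 5. One LCS (by backtracking along matches): UKUUD.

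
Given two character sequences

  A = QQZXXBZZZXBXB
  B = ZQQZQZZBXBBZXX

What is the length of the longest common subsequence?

8

Taking Q [1,3]; then Q [2,5]; then Z [3,7]; then X [4,9]; then B [6,11]; then Z [9,12]; then X [10,13]; then X [12,14] gives a common subsequence of length 8. dp[13][14] = 8 confirms this is the maximum.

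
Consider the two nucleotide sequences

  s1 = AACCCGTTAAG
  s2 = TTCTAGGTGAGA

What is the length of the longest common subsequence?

Let dp[i][j] be the LCS length of the first i bases of s1 and the first j bases of s2. dp[i][j] = dp[i-1][j-1]+1 when the i-th and j-th bases match, else max(dp[i-1][j], dp[i][j-1]).
    ·  T  T  C  T  A  G  G  T  G  A  G  A
 ·  0  0  0  0  0  0  0  0  0  0  0  0  0
 A  0  0  0  0  0  1  1  1  1  1  1  1  1
 A  0  0  0  0  0  1  1  1  1  1  2  2  2
 C  0  0  0  1  1  1  1  1  1  1  2  2  2
 C  0  0  0  1  1  1  1  1  1  1  2  2  2
 C  0  0  0  1  1  1  1  1  1  1  2  2  2
 G  0  0  0  1  1  1  2  2  2  2  2  3  3
 T  0  1  1  1  2  2  2  2  3  3  3  3  3
 T  0  1  2  2  2  2  2  2  3  3  3  3  3
 A  0  1  2  2  2  3  3  3  3  3  4  4  4
 A  0  1  2  2  2  3  3  3  3  3  4  4  5
 G  0  1  2  2  2  3  4  4  4  4  4  5  5
dp[11][12] = 5. One LCS (by backtracking along matches): AGTAA.

5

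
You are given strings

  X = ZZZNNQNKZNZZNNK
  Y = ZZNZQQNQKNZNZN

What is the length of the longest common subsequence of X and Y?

Taking Z (X #1, Y #1); then Z (X #2, Y #2); then Z (X #3, Y #4); then N (X #5, Y #7); then Q (X #6, Y #8); then N (X #7, Y #10); then Z (X #9, Y #11); then N (X #10, Y #12); then Z (X #12, Y #13); then N (X #14, Y #14) gives a common subsequence of length 10. Since dp[15][14] = 10, nothing longer is possible.

10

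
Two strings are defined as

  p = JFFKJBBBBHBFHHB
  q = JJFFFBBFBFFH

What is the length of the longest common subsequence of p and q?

Match J (p #1, q #2); then F (p #2, q #4); then F (p #3, q #5); then B (p #6, q #6); then B (p #7, q #7); then B (p #8, q #9); then F (p #12, q #11); then H (p #14, q #12) — 8 characters in the same relative order in both. The LCS DP gives dp[15][12] = 8, so this is optimal.

8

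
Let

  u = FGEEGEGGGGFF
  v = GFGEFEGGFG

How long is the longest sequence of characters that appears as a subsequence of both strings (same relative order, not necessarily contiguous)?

7

Let dp[i][j] be the LCS length of the first i characters of u and the first j characters of v. dp[i][j] = dp[i-1][j-1]+1 when the i-th and j-th characters match, else max(dp[i-1][j], dp[i][j-1]).
    ·  G  F  G  E  F  E  G  G  F  G
 ·  0  0  0  0  0  0  0  0  0  0  0
 F  0  0  1  1  1  1  1  1  1  1  1
 G  0  1  1  2  2  2  2  2  2  2  2
 E  0  1  1  2  3  3  3  3  3  3  3
 E  0  1  1  2  3  3  4  4  4  4  4
 G  0  1  1  2  3  3  4  5  5  5  5
 E  0  1  1  2  3  3  4  5  5  5  5
 G  0  1  1  2  3  3  4  5  6  6  6
 G  0  1  1  2  3  3  4  5  6  6  7
 G  0  1  1  2  3  3  4  5  6  6  7
 G  0  1  1  2  3  3  4  5  6  6  7
 F  0  1  2  2  3  4  4  5  6  7  7
 F  0  1  2  2  3  4  4  5  6  7  7
dp[12][10] = 7. One LCS (by backtracking along matches): FGEEGGG.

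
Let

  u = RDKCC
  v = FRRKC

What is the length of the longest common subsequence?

3

Let dp[i][j] be the LCS length of the first i characters of u and the first j characters of v. dp[i][j] = dp[i-1][j-1]+1 when the i-th and j-th characters match, else max(dp[i-1][j], dp[i][j-1]).
    ·  F  R  R  K  C
 ·  0  0  0  0  0  0
 R  0  0  1  1  1  1
 D  0  0  1  1  1  1
 K  0  0  1  1  2  2
 C  0  0  1  1  2  3
 C  0  0  1  1  2  3
dp[5][5] = 3. One LCS (by backtracking along matches): RKC.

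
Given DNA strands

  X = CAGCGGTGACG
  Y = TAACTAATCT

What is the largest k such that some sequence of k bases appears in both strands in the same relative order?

Let dp[i][j] be the LCS length of the first i bases of X and the first j bases of Y. dp[i][j] = dp[i-1][j-1]+1 when the i-th and j-th bases match, else max(dp[i-1][j], dp[i][j-1]).
    ·  T  A  A  C  T  A  A  T  C  T
 ·  0  0  0  0  0  0  0  0  0  0  0
 C  0  0  0  0  1  1  1  1  1  1  1
 A  0  0  1  1  1  1  2  2  2  2  2
 G  0  0  1  1  1  1  2  2  2  2  2
 C  0  0  1  1  2  2  2  2  2  3  3
 G  0  0  1  1  2  2  2  2  2  3  3
 G  0  0  1  1  2  2  2  2  2  3  3
 T  0  1  1  1  2  3  3  3  3  3  4
 G  0  1  1  1  2  3  3  3  3  3  4
 A  0  1  2  2  2  3  4  4  4  4  4
 C  0  1  2  2  3  3  4  4  4  5  5
 G  0  1  2  2  3  3  4  4  4  5  5
dp[11][10] = 5. One LCS (by backtracking along matches): ACTAC.

5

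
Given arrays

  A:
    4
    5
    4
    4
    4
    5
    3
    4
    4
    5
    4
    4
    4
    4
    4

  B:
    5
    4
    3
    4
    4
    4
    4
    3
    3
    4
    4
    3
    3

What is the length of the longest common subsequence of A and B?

9

One common subsequence of length 9: 5 (A #2, B #1) → 4 (A #5, B #2) → 3 (A #7, B #3) → 4 (A #8, B #4) → 4 (A #9, B #5) → 4 (A #11, B #6) → 4 (A #12, B #7) → 4 (A #13, B #10) → 4 (A #14, B #11), and the DP table's final entry dp[15][13] is also 9, so no common subsequence is longer.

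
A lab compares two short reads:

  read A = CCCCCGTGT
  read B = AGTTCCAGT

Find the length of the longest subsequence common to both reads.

4

Pick C (read A #1, read B #5) → C (read A #2, read B #6) → G (read A #8, read B #8) → T (read A #9, read B #9); all 4 bases appear in both, in order. The LCS DP gives dp[9][9] = 4, so this is optimal.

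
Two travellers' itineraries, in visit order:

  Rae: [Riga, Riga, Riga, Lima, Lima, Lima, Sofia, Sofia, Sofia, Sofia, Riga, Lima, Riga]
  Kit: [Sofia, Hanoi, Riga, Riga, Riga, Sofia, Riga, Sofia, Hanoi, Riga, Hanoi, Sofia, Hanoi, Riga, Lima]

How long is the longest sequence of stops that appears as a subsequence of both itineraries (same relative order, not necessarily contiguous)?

8

Pick Riga (Rae #1, Kit #3), then Riga (Rae #2, Kit #4), then Riga (Rae #3, Kit #5), then Sofia (Rae #7, Kit #6), then Sofia (Rae #8, Kit #8), then Sofia (Rae #9, Kit #12), then Riga (Rae #11, Kit #14), then Lima (Rae #12, Kit #15); all 8 stops appear in both, in order, and the DP table's final entry dp[13][15] is also 8, so no common subsequence is longer.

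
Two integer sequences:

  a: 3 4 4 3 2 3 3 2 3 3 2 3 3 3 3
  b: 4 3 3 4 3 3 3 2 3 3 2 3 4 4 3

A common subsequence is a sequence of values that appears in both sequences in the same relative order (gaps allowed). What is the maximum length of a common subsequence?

11

One common subsequence of length 11: 3 [1,3], 4 [3,4], 3 [4,5], 3 [6,6], 3 [7,7], 2 [8,8], 3 [9,9], 3 [10,10], 2 [11,11], 3 [12,12], 3 [15,15]. The LCS DP gives dp[15][15] = 11, so this is optimal.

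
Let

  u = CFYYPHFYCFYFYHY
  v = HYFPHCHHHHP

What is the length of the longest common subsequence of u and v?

5

Taking F [2,3], then P [5,4], then H [6,5], then C [9,6], then H [14,10] gives a common subsequence of length 5. The LCS DP gives dp[15][11] = 5, so this is optimal.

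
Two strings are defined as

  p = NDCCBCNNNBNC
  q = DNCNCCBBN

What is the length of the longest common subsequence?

6

Taking N (p #1, q #4), C (p #3, q #5), C (p #4, q #6), B (p #5, q #7), B (p #10, q #8), N (p #11, q #9) gives a common subsequence of length 6. The LCS DP gives dp[12][9] = 6, so this is optimal.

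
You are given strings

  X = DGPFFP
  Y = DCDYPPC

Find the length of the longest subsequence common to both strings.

3

Taking D at X[1]=Y[3], P at X[3]=Y[5], P at X[6]=Y[6] gives a common subsequence of length 3. Since dp[6][7] = 3, nothing longer is possible.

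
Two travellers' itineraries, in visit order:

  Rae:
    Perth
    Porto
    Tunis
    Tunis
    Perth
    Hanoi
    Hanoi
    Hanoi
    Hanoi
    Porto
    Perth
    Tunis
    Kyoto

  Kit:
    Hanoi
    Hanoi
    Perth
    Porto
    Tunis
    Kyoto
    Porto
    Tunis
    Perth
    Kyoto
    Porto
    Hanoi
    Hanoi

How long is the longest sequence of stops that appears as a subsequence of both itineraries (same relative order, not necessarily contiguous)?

7

Pick Perth at Rae[1]=Kit[3]; then Porto at Rae[2]=Kit[4]; then Tunis at Rae[3]=Kit[5]; then Tunis at Rae[4]=Kit[8]; then Perth at Rae[5]=Kit[9]; then Hanoi at Rae[8]=Kit[12]; then Hanoi at Rae[9]=Kit[13]; all 7 stops appear in both, in order, and the DP table's final entry dp[13][13] is also 7, so no common subsequence is longer.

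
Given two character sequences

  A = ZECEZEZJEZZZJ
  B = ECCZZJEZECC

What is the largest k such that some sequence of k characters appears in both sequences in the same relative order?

7

Pick E [2,1]; then C [3,3]; then Z [5,4]; then Z [7,5]; then J [8,6]; then E [9,7]; then Z [10,8]; all 7 characters appear in both, in order. dp[13][11] = 7 confirms this is the maximum.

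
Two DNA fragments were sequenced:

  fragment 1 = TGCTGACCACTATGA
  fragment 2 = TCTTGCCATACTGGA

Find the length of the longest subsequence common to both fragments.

Match T (fragment 1 #1, fragment 2 #1); then C (fragment 1 #3, fragment 2 #2); then T (fragment 1 #4, fragment 2 #4); then G (fragment 1 #5, fragment 2 #5); then C (fragment 1 #7, fragment 2 #6); then C (fragment 1 #8, fragment 2 #7); then A (fragment 1 #9, fragment 2 #8); then T (fragment 1 #11, fragment 2 #9); then A (fragment 1 #12, fragment 2 #10); then T (fragment 1 #13, fragment 2 #12); then G (fragment 1 #14, fragment 2 #14); then A (fragment 1 #15, fragment 2 #15) — 12 bases in the same relative order in both, and the DP table's final entry dp[15][15] is also 12, so no common subsequence is longer.

12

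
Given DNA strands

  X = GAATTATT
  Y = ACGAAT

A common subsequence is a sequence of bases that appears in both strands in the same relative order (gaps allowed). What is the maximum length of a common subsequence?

4

Taking G [1,3], then A [3,4], then A [6,5], then T [8,6] gives a common subsequence of length 4. dp[8][6] = 4 confirms this is the maximum.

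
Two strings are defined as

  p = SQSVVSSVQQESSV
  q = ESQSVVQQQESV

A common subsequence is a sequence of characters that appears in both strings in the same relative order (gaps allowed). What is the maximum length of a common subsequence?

10

Taking S (p #1, q #2), Q (p #2, q #3), S (p #3, q #4), V (p #4, q #5), V (p #5, q #6), Q (p #9, q #8), Q (p #10, q #9), E (p #11, q #10), S (p #13, q #11), V (p #14, q #12) gives a common subsequence of length 10. dp[14][12] = 10 confirms this is the maximum.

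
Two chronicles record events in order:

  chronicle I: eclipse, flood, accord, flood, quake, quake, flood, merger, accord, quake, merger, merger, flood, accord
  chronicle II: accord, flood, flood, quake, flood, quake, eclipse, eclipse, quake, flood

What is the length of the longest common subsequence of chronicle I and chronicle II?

6

One common subsequence of length 6: flood [2,2], flood [4,3], quake [5,4], quake [6,6], quake [10,9], flood [13,10]. Since dp[14][10] = 6, nothing longer is possible.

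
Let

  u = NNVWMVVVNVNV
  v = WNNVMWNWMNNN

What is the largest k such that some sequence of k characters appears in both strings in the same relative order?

7

One common subsequence of length 7: N (u #1, v #2) → N (u #2, v #3) → V (u #3, v #4) → W (u #4, v #8) → M (u #5, v #9) → N (u #9, v #11) → N (u #11, v #12). Since dp[12][12] = 7, nothing longer is possible.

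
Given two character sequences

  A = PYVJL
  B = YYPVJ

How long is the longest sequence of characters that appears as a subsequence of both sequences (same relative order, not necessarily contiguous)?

One common subsequence of length 3: P [1,3]; then V [3,4]; then J [4,5]. Since dp[5][5] = 3, nothing longer is possible.

3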